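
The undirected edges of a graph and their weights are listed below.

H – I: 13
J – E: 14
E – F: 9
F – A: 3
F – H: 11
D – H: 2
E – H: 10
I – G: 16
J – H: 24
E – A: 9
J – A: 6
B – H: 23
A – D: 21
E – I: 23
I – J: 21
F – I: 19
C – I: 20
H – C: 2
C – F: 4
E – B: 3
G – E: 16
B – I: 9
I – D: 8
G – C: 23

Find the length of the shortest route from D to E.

Shortest distances from D:
D: 0
H: 2  (via D)
C: 4  (via H)
F: 8  (via C)
I: 8  (via D)
A: 11  (via F)
E: 12  (via H)
Shortest route: D–H–E = 12.

12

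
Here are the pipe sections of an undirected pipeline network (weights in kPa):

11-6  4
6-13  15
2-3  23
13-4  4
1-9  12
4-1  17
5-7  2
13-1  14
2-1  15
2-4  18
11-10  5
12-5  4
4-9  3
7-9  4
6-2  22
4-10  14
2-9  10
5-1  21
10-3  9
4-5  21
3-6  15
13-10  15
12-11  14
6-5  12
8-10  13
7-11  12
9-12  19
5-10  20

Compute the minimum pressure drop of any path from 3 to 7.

Compare a few routes:
3 → 10 → 11 → 7: 9+5+12 = 26
3 → 6 → 5 → 7: 15+12+2 = 29
Cheapest is 3 → 10 → 11 → 7 at 26 kPa.

26 kPa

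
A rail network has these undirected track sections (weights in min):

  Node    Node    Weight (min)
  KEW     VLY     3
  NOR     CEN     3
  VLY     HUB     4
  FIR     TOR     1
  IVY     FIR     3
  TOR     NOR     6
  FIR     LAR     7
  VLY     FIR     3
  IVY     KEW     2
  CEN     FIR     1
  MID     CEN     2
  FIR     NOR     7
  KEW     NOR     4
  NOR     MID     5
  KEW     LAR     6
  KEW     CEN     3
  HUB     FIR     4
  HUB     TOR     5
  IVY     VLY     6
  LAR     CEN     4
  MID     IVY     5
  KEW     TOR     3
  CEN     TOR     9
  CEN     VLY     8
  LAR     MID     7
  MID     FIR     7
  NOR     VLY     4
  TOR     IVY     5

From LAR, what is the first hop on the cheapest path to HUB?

Enumerating some paths:
LAR → CEN → FIR → TOR → HUB: 4+1+1+5 = 11
LAR → CEN → FIR → VLY → HUB: 4+1+3+4 = 12
LAR → CEN → FIR → HUB: 4+1+4 = 9
LAR → FIR → HUB: 7+4 = 11
Cheapest is LAR → CEN → FIR → HUB at 9 min.
So from LAR the first move is to CEN.

CEN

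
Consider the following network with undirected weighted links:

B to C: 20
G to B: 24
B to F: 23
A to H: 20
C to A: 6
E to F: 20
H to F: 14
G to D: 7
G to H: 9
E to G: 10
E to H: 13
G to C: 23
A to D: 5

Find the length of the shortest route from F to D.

30

Enumerating some paths:
F - H - G - D: 14+9+7 = 30
F - H - A - D: 14+20+5 = 39
F - E - G - D: 20+10+7 = 37
Cheapest is F - H - G - D at 30.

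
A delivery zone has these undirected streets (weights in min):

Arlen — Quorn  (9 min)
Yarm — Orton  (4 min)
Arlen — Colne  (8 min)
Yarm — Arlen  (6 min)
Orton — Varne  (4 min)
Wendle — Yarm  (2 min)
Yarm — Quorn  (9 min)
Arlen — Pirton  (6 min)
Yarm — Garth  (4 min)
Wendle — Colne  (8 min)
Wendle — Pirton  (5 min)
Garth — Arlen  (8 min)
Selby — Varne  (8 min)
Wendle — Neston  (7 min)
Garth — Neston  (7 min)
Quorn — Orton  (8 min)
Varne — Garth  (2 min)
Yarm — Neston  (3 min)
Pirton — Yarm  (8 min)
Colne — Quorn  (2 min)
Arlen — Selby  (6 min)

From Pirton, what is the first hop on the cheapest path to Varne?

Candidate routes:
Pirton → Yarm → Garth → Varne: 8+4+2 = 14
Pirton → Wendle → Yarm → Garth → Varne: 5+2+4+2 = 13
Cheapest is Pirton → Wendle → Yarm → Garth → Varne at 13 min.
So from Pirton the first move is to Wendle.

Wendle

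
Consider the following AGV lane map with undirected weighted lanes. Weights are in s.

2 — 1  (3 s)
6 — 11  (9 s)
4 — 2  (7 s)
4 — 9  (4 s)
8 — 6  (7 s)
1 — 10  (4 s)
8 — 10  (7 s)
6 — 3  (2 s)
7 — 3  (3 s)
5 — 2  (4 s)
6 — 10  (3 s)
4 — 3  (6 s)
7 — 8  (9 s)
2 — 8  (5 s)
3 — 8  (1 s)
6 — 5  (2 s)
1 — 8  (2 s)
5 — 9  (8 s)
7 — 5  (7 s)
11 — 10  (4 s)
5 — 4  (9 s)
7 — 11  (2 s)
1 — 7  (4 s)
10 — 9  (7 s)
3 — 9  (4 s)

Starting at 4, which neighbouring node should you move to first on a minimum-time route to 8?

3

Compare a few routes:
4 → 2 → 8: 7+5 = 12
4 → 9 → 3 → 8: 4+4+1 = 9
4 → 3 → 8: 6+1 = 7
Cheapest is 4 → 3 → 8 at 7 s.
So from 4 the first move is to 3.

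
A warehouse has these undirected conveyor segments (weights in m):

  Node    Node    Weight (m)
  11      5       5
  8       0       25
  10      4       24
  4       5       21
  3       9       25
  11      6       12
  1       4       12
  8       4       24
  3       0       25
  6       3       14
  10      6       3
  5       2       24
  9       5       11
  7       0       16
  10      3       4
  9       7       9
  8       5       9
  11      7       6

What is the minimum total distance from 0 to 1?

Running Dijkstra from 0:
0: 0
7: 16  (via 0)
11: 22  (via 7)
3: 25  (via 0)
8: 25  (via 0)
9: 25  (via 7)
5: 27  (via 11)
10: 29  (via 3)
6: 32  (via 10)
4: 48  (via 5)
2: 51  (via 5)
1: 60  (via 4)
Shortest route: 0–7–11–5–4–1 = 60 m.

60 m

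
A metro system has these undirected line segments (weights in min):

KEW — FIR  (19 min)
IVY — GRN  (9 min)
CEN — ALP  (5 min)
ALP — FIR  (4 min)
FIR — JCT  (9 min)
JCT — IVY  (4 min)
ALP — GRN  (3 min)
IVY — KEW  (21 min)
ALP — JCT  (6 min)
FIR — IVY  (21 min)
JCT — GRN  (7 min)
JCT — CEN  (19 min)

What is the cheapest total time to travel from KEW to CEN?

28 min

Compare a few routes:
KEW → FIR → ALP → CEN: 19+4+5 = 28
KEW → IVY → JCT → ALP → CEN: 21+4+6+5 = 36
KEW → IVY → GRN → ALP → CEN: 21+9+3+5 = 38
KEW → FIR → JCT → ALP → CEN: 19+9+6+5 = 39
Cheapest is KEW → FIR → ALP → CEN at 28 min.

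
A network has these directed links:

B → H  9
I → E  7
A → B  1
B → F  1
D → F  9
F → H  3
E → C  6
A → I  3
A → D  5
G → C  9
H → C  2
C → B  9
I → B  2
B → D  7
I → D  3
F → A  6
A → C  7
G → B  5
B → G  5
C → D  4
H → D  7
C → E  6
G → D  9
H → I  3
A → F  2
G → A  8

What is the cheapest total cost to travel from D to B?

Enumerating some paths:
D - F - H - C - B: 9+3+2+9 = 23
D - F - A - I - B: 9+6+3+2 = 20
D - F - A - B: 9+6+1 = 16
D - F - H - I - B: 9+3+3+2 = 17
The minimum is 16 via D - F - A - B.

16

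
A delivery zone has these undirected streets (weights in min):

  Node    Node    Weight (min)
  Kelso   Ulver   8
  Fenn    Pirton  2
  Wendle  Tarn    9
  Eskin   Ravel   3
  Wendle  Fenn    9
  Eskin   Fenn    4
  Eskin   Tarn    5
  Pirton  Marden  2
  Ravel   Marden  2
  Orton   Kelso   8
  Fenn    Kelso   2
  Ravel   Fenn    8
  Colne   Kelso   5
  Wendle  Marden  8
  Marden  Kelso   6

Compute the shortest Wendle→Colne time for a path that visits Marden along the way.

Best Wendle to Marden: Wendle → Marden costing 8
Best Marden to Colne: Marden → Kelso → Colne costing 11
Total via Marden: 8 + 11 = 19 min.

19 min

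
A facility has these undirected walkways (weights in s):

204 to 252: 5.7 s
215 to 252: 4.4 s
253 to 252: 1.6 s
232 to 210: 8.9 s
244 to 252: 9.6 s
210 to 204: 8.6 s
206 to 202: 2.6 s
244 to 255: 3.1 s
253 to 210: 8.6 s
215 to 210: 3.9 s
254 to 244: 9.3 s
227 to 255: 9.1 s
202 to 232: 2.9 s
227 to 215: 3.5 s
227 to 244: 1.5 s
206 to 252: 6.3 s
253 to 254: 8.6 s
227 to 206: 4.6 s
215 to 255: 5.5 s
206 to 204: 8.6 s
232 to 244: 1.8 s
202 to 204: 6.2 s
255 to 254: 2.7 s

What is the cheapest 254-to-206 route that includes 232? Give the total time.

13.1 s

Shortest 254→232: 254 → 255 → 244 → 232 = 7.6
Best 232 to 206: 232 → 202 → 206 costing 5.5
Total via 232: 7.6 + 5.5 = 13.1 s.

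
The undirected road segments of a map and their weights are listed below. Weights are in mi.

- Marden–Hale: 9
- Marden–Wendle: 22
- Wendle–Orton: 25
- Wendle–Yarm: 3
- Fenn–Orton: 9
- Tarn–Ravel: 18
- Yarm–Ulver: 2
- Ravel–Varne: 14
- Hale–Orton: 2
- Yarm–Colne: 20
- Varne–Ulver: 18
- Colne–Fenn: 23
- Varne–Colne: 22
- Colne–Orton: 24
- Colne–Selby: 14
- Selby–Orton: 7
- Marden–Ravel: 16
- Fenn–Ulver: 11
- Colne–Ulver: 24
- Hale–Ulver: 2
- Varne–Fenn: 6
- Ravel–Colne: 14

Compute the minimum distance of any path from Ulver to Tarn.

45 mi

Candidate routes:
Ulver–Fenn–Varne–Ravel–Tarn: 11+6+14+18 = 49
Ulver–Hale–Marden–Ravel–Tarn: 2+9+16+18 = 45
Cheapest is Ulver–Hale–Marden–Ravel–Tarn at 45 mi.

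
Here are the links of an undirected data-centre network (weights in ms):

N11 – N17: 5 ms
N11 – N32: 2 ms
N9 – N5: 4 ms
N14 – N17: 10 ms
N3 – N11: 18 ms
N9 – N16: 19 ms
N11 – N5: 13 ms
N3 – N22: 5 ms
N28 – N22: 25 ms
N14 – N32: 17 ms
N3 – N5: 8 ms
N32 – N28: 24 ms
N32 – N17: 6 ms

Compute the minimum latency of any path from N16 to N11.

Settle nodes by increasing distance from N16:
N16: 0
N9: 19  (via N16)
N5: 23  (via N9)
N3: 31  (via N5)
N22: 36  (via N3)
N11: 36  (via N5)
Shortest route: N16–N9–N5–N11 = 36 ms.

36 ms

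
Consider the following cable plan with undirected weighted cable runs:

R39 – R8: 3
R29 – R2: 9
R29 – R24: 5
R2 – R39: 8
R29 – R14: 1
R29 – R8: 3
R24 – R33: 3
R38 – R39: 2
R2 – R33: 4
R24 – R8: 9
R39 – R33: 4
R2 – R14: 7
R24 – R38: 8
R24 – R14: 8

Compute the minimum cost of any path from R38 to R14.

Compare a few routes:
R38 - R39 - R8 - R29 - R14: 2+3+3+1 = 9
R38 - R24 - R14: 8+8 = 16
R38 - R39 - R33 - R24 - R29 - R14: 2+4+3+5+1 = 15
R38 - R24 - R29 - R14: 8+5+1 = 14
Cheapest is R38 - R39 - R8 - R29 - R14 at 9.

9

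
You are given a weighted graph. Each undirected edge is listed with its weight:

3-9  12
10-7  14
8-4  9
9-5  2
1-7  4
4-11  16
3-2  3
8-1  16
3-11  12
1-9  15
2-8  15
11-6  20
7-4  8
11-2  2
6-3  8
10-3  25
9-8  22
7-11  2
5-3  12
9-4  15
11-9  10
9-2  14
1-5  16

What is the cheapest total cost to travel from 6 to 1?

19

Running Dijkstra from 6:
6: 0
3: 8  (via 6)
2: 11  (via 3)
11: 13  (via 2)
7: 15  (via 11)
1: 19  (via 7)
Shortest route: 6–3–2–11–7–1 = 19.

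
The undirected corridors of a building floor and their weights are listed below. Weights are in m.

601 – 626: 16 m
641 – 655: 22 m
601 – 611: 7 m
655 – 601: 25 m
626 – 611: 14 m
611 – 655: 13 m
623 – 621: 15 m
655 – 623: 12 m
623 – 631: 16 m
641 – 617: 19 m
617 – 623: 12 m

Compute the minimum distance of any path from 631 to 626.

55 m

Running Dijkstra from 631:
631: 0
623: 16  (via 631)
617: 28  (via 623)
655: 28  (via 623)
621: 31  (via 623)
611: 41  (via 655)
641: 47  (via 617)
601: 48  (via 611)
626: 55  (via 611)
Shortest route: 631–623–655–611–626 = 55 m.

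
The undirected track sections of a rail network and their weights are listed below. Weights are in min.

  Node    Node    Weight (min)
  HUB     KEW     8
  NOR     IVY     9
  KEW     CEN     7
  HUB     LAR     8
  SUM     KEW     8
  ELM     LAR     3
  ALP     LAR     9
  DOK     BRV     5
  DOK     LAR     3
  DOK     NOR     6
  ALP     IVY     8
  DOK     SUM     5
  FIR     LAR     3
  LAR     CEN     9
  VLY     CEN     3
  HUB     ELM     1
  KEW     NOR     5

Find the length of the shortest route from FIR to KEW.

15 min

Candidate routes:
FIR → LAR → DOK → NOR → KEW: 3+3+6+5 = 17
FIR → LAR → HUB → KEW: 3+8+8 = 19
FIR → LAR → ELM → HUB → KEW: 3+3+1+8 = 15
Cheapest is FIR → LAR → ELM → HUB → KEW at 15 min.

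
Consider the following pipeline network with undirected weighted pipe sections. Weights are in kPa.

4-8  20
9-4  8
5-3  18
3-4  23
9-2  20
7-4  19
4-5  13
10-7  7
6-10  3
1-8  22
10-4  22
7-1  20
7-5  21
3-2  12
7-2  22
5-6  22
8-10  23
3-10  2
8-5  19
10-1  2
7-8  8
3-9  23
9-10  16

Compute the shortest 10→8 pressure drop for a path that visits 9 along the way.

Best 10 to 9: 10 → 9 costing 16
Shortest 9→8: 9 → 4 → 8 = 28
Total via 9: 16 + 28 = 44 kPa.

44 kPa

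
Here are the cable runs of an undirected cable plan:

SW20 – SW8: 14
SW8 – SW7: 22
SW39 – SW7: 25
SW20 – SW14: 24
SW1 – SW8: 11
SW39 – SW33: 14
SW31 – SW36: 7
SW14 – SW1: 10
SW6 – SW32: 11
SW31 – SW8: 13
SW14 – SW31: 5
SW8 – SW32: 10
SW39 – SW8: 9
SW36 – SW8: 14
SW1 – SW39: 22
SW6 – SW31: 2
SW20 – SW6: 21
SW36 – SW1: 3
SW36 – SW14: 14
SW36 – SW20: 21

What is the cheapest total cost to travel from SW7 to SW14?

Candidate routes:
SW7 → SW8 → SW31 → SW14: 22+13+5 = 40
SW7 → SW8 → SW1 → SW14: 22+11+10 = 43
The minimum is 40 via SW7 → SW8 → SW31 → SW14.

40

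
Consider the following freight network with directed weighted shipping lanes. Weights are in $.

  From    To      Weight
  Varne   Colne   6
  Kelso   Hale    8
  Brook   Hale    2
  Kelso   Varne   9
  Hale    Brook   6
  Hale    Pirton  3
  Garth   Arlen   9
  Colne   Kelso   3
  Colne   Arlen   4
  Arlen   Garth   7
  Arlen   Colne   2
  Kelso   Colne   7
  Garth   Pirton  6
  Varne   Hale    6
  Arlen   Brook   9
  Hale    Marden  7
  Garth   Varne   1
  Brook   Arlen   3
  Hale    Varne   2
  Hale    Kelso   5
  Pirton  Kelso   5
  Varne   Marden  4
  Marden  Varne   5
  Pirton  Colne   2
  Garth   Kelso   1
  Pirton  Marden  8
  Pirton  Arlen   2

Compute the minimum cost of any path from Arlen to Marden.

$12

Settle nodes by increasing distance from Arlen:
Arlen: 0
Colne: 2  (via Arlen)
Kelso: 5  (via Colne)
Garth: 7  (via Arlen)
Varne: 8  (via Garth)
Brook: 9  (via Arlen)
Hale: 11  (via Brook)
Marden: 12  (via Varne)
Shortest route: Arlen → Garth → Varne → Marden = $12.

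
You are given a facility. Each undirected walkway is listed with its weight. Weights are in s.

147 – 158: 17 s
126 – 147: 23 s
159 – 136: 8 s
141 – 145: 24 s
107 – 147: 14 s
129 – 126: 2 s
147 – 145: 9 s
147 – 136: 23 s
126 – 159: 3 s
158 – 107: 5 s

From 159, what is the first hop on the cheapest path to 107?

126

Enumerating some paths:
159 → 126 → 147 → 158 → 107: 3+23+17+5 = 48
159 → 126 → 147 → 107: 3+23+14 = 40
159 → 136 → 147 → 107: 8+23+14 = 45
The minimum is 40 s via 159 → 126 → 147 → 107.
So from 159 the first move is to 126.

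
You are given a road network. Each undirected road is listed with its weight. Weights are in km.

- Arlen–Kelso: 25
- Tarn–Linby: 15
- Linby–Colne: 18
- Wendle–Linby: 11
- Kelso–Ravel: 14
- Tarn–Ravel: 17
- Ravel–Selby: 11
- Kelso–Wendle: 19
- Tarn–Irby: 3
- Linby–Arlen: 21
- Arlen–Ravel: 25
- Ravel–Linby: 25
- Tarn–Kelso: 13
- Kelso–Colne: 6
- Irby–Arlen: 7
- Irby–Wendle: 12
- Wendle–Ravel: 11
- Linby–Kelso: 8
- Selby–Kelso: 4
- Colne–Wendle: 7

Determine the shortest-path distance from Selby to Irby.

20 km

Shortest distances from Selby:
Selby: 0
Kelso: 4  (via Selby)
Colne: 10  (via Kelso)
Ravel: 11  (via Selby)
Linby: 12  (via Kelso)
Wendle: 17  (via Colne)
Tarn: 17  (via Kelso)
Irby: 20  (via Tarn)
Shortest route: Selby–Kelso–Tarn–Irby = 20 km.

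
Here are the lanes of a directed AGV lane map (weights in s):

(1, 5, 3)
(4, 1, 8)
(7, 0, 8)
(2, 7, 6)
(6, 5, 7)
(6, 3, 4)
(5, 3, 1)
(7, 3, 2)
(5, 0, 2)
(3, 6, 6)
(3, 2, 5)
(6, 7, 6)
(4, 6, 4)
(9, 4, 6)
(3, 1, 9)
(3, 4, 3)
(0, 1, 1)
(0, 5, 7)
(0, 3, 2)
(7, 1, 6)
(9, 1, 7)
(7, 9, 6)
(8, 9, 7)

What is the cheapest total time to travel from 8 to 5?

Running Dijkstra from 8:
8: 0
9: 7  (via 8)
4: 13  (via 9)
1: 14  (via 9)
5: 17  (via 1)
Shortest route: 8–9–1–5 = 17 s.

17 s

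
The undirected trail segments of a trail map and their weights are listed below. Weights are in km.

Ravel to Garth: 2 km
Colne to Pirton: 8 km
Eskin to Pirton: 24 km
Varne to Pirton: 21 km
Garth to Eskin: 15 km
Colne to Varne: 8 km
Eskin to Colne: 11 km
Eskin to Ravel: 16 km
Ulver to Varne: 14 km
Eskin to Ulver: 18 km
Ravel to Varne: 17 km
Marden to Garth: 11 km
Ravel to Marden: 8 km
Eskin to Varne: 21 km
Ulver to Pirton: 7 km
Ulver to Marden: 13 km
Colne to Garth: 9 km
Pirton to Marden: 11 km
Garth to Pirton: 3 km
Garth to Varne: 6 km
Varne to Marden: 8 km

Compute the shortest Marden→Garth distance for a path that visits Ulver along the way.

Shortest Marden→Ulver: Marden–Ulver = 13
Best Ulver to Garth: Ulver–Pirton–Garth costing 10
Total via Ulver: 13 + 10 = 23 km.

23 km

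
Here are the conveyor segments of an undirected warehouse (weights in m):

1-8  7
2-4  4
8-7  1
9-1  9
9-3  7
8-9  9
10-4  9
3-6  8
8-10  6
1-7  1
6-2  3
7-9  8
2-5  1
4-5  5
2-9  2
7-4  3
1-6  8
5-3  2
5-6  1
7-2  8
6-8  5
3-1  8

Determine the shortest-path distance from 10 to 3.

Settle nodes by increasing distance from 10:
10: 0
8: 6  (via 10)
7: 7  (via 8)
1: 8  (via 7)
4: 9  (via 10)
6: 11  (via 8)
5: 12  (via 6)
2: 13  (via 4)
3: 14  (via 5)
Shortest route: 10 → 8 → 6 → 5 → 3 = 14 m.

14 m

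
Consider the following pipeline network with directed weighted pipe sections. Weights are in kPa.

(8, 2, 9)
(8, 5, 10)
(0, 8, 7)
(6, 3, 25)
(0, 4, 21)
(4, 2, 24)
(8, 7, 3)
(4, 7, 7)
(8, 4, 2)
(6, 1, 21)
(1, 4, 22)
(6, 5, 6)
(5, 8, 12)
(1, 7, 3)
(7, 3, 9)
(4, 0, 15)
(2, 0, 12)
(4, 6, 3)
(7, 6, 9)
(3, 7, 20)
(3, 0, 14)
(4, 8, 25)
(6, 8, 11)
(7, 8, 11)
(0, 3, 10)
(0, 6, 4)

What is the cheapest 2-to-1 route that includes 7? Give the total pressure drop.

Shortest 2→7: 2–0–8–7 = 22
Best 7 to 1: 7–6–1 costing 30
Total via 7: 22 + 30 = 52 kPa.

52 kPa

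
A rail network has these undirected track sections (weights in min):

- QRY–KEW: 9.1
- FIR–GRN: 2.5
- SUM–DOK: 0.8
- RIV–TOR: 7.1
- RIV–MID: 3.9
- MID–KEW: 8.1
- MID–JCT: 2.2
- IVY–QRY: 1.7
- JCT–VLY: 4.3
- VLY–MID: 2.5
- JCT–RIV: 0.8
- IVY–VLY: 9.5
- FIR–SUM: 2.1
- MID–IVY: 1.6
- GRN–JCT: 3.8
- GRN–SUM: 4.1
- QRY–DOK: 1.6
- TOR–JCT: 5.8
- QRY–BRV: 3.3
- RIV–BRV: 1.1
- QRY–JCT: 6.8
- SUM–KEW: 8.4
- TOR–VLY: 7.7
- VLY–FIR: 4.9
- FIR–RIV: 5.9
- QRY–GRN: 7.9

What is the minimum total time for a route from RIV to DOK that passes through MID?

Shortest RIV→MID: RIV–JCT–MID = 3
Best MID to DOK: MID–IVY–QRY–DOK costing 4.9
Total via MID: 3 + 4.9 = 7.9 min.

7.9 min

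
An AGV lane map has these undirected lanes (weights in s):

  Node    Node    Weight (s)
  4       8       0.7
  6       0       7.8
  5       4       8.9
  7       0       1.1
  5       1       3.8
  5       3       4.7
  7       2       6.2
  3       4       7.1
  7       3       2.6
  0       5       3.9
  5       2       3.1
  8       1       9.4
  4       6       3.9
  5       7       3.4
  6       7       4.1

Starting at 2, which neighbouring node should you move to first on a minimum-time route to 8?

Enumerating some paths:
2–5–4–8: 3.1+8.9+0.7 = 12.7
2–5–7–6–4–8: 3.1+3.4+4.1+3.9+0.7 = 15.2
2–7–6–4–8: 6.2+4.1+3.9+0.7 = 14.9
Cheapest is 2–5–4–8 at 12.7 s.
So from 2 the first move is to 5.

5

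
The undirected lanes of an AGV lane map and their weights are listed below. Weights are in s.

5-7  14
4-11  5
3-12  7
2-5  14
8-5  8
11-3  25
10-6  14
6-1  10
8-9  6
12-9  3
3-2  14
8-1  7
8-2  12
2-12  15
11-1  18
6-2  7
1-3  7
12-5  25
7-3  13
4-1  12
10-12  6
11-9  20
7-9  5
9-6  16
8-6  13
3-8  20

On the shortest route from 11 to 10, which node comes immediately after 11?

9

Candidate routes:
11 → 3 → 12 → 10: 25+7+6 = 38
11 → 9 → 12 → 10: 20+3+6 = 29
11 → 4 → 1 → 3 → 12 → 10: 5+12+7+7+6 = 37
The minimum is 29 s via 11 → 9 → 12 → 10.
So from 11 the first move is to 9.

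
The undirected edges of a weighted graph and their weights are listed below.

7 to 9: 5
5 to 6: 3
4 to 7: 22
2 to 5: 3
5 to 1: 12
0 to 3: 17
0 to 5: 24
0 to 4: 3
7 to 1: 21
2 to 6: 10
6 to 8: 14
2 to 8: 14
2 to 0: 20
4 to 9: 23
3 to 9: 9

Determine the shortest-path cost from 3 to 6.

Candidate routes:
3–0–5–6: 17+24+3 = 44
3–0–2–5–6: 17+20+3+3 = 43
The minimum is 43 via 3–0–2–5–6.

43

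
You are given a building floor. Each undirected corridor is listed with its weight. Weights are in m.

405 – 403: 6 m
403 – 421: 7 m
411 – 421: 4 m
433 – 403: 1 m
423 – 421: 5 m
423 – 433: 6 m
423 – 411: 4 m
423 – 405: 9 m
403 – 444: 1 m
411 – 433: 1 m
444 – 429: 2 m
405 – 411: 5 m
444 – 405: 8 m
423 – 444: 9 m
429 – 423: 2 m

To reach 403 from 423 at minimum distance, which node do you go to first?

Candidate routes:
423–433–403: 6+1 = 7
423–429–444–403: 2+2+1 = 5
423–411–433–403: 4+1+1 = 6
423–444–403: 9+1 = 10
The minimum is 5 m via 423–429–444–403.
So from 423 the first move is to 429.

429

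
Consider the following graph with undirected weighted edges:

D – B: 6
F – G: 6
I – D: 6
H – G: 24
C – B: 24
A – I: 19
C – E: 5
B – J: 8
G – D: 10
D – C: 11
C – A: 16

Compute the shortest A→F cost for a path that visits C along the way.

43

Best A to C: A → C costing 16
Shortest C→F: C → D → G → F = 27
Total via C: 16 + 27 = 43.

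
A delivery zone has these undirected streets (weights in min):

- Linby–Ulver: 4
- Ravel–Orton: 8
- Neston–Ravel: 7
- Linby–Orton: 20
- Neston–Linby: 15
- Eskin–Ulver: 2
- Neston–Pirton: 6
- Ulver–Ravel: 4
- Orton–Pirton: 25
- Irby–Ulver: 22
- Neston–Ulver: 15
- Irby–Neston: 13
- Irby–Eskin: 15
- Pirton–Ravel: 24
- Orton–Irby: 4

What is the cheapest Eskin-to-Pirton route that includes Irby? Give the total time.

34 min

Shortest Eskin→Irby: Eskin → Irby = 15
Shortest Irby→Pirton: Irby → Neston → Pirton = 19
Total via Irby: 15 + 19 = 34 min.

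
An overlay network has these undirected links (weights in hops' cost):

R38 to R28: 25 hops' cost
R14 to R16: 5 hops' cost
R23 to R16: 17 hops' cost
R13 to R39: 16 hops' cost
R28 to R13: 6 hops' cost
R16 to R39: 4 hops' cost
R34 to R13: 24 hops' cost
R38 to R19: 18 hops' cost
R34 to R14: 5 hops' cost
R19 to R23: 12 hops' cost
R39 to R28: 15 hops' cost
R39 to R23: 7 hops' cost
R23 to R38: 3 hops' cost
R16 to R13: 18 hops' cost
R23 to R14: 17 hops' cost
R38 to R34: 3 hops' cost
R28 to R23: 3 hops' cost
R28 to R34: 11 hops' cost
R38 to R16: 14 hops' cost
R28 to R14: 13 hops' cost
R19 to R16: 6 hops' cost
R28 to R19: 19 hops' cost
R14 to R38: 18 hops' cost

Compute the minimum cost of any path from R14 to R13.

19 hops' cost

Candidate routes:
R14 - R28 - R13: 13+6 = 19
R14 - R34 - R28 - R13: 5+11+6 = 22
R14 - R34 - R38 - R23 - R28 - R13: 5+3+3+3+6 = 20
The minimum is 19 hops' cost via R14 - R28 - R13.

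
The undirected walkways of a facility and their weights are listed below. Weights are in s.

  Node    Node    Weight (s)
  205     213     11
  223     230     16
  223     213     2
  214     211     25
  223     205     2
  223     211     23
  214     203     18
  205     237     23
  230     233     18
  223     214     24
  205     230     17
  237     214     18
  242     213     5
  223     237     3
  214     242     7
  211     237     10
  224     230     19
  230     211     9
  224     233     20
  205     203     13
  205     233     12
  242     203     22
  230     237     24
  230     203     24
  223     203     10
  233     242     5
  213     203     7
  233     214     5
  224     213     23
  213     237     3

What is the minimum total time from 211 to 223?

13 s

Enumerating some paths:
211 → 237 → 223: 10+3 = 13
211 → 237 → 213 → 223: 10+3+2 = 15
211 → 223: 23 = 23
The minimum is 13 s via 211 → 237 → 223.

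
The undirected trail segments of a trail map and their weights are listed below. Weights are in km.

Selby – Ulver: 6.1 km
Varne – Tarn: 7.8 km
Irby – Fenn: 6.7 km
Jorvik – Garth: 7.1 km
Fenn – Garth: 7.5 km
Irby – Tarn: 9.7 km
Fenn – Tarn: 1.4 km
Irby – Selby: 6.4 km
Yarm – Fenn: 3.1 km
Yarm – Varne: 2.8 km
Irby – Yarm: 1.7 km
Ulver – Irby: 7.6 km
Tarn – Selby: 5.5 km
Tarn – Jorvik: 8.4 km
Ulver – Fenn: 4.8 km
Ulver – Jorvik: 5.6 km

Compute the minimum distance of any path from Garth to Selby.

Running Dijkstra from Garth:
Garth: 0
Jorvik: 7.1  (via Garth)
Fenn: 7.5  (via Garth)
Tarn: 8.9  (via Fenn)
Yarm: 10.6  (via Fenn)
Irby: 12.3  (via Yarm)
Ulver: 12.3  (via Fenn)
Varne: 13.4  (via Yarm)
Selby: 14.4  (via Tarn)
Shortest route: Garth → Fenn → Tarn → Selby = 14.4 km.

14.4 km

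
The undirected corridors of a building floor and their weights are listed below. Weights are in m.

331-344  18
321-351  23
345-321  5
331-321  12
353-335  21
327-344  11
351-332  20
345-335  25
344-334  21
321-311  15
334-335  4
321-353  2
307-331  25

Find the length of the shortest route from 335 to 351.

46 m

Compare a few routes:
335–353–321–351: 21+2+23 = 46
335–345–321–351: 25+5+23 = 53
The minimum is 46 m via 335–353–321–351.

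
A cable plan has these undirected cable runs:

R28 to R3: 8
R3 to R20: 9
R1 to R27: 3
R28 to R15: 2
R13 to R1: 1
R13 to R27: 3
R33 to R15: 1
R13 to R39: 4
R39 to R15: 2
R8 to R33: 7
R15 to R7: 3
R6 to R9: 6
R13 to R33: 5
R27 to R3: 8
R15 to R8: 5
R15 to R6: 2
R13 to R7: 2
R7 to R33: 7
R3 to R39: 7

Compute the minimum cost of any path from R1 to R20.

Enumerating some paths:
R1 - R27 - R3 - R20: 3+8+9 = 20
R1 - R13 - R27 - R3 - R20: 1+3+8+9 = 21
R1 - R13 - R39 - R3 - R20: 1+4+7+9 = 21
Cheapest is R1 - R27 - R3 - R20 at 20.

20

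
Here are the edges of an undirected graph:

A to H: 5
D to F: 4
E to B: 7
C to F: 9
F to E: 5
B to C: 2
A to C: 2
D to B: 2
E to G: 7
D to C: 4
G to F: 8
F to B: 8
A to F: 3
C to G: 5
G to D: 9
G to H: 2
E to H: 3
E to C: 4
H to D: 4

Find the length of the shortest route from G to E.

5

Shortest distances from G:
G: 0
H: 2  (via G)
C: 5  (via G)
E: 5  (via H)
Shortest route: G–H–E = 5.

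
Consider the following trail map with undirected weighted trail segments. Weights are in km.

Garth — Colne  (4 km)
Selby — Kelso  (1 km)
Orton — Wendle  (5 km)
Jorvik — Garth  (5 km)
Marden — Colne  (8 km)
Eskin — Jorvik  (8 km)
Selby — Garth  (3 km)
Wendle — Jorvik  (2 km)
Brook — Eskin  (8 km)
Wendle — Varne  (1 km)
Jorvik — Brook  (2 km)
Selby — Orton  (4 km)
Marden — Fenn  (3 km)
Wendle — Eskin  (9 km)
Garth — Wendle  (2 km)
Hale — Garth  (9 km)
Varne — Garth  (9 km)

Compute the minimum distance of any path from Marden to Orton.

19 km

Enumerating some paths:
Marden–Colne–Garth–Jorvik–Wendle–Orton: 8+4+5+2+5 = 24
Marden–Colne–Garth–Wendle–Orton: 8+4+2+5 = 19
The minimum is 19 km via Marden–Colne–Garth–Wendle–Orton.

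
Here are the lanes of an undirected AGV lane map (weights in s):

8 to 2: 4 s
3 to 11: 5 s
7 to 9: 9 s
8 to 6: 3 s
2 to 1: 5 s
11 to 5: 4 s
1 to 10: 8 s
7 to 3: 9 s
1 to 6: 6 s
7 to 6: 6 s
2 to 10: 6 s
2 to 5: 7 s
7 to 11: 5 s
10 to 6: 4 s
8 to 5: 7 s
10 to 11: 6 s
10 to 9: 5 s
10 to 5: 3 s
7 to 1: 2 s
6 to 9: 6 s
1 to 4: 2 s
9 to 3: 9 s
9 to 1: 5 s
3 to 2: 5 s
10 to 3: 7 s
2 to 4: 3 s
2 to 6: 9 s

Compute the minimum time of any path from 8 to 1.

9 s

Shortest distances from 8:
8: 0
6: 3  (via 8)
2: 4  (via 8)
4: 7  (via 2)
5: 7  (via 8)
10: 7  (via 6)
1: 9  (via 6)
Shortest route: 8 → 6 → 1 = 9 s.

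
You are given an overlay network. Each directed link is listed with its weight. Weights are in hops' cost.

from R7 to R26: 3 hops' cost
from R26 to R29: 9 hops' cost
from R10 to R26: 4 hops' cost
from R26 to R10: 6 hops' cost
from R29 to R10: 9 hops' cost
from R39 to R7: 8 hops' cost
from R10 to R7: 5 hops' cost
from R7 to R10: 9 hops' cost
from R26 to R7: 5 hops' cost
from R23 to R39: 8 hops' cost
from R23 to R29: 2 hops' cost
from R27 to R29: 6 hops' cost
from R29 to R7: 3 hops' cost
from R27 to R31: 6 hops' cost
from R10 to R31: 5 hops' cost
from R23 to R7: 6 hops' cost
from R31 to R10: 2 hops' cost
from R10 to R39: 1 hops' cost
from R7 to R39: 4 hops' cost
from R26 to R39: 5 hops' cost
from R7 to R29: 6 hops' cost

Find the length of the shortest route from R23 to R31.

16 hops' cost

Compare a few routes:
R23–R29–R10–R31: 2+9+5 = 16
R23–R29–R7–R26–R10–R31: 2+3+3+6+5 = 19
R23–R29–R7–R10–R31: 2+3+9+5 = 19
Cheapest is R23–R29–R10–R31 at 16 hops' cost.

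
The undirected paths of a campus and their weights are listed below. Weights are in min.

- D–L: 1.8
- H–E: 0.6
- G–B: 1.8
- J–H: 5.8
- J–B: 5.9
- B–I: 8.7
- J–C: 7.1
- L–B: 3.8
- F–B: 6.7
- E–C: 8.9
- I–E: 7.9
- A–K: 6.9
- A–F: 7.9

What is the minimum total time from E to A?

Candidate routes:
E - I - B - F - A: 7.9+8.7+6.7+7.9 = 31.2
E - H - J - B - F - A: 0.6+5.8+5.9+6.7+7.9 = 26.9
E - C - J - B - F - A: 8.9+7.1+5.9+6.7+7.9 = 36.5
The minimum is 26.9 min via E - H - J - B - F - A.

26.9 min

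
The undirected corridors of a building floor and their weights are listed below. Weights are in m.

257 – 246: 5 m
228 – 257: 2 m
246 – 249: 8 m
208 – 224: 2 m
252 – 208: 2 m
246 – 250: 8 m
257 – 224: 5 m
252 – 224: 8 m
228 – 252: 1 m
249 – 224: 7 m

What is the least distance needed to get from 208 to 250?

18 m

Shortest distances from 208:
208: 0
252: 2  (via 208)
224: 2  (via 208)
228: 3  (via 252)
257: 5  (via 228)
249: 9  (via 224)
246: 10  (via 257)
250: 18  (via 246)
Shortest route: 208–252–228–257–246–250 = 18 m.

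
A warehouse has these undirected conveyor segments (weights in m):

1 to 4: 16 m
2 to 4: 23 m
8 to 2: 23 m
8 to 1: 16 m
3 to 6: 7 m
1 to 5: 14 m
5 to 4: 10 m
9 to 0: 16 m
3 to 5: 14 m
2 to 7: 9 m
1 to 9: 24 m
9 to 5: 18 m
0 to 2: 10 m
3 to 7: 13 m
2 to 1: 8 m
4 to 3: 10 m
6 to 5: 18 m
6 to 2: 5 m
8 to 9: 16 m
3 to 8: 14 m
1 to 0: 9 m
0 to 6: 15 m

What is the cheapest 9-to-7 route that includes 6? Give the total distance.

45 m

Best 9 to 6: 9–0–6 costing 31
Best 6 to 7: 6–2–7 costing 14
Total via 6: 31 + 14 = 45 m.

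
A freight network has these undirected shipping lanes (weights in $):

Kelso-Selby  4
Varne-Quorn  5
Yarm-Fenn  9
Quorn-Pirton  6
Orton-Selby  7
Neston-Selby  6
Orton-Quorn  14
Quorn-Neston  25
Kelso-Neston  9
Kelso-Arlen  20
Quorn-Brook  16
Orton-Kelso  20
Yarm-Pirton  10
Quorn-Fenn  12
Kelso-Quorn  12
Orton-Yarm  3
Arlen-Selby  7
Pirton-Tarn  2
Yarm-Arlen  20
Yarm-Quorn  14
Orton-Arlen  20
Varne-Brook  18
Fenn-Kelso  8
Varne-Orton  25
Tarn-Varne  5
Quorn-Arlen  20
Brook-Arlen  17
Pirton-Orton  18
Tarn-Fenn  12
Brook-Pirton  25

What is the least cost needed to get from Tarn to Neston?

Compare a few routes:
Tarn–Fenn–Kelso–Neston: 12+8+9 = 29
Tarn–Pirton–Quorn–Kelso–Neston: 2+6+12+9 = 29
Tarn–Pirton–Yarm–Orton–Selby–Neston: 2+10+3+7+6 = 28
The minimum is $28 via Tarn–Pirton–Yarm–Orton–Selby–Neston.

$28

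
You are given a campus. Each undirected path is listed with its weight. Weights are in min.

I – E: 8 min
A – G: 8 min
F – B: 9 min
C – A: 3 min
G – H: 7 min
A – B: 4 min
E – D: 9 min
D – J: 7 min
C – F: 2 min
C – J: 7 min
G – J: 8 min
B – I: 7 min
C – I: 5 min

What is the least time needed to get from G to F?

13 min

Candidate routes:
G → A → C → F: 8+3+2 = 13
G → A → B → F: 8+4+9 = 21
G → J → C → F: 8+7+2 = 17
The minimum is 13 min via G → A → C → F.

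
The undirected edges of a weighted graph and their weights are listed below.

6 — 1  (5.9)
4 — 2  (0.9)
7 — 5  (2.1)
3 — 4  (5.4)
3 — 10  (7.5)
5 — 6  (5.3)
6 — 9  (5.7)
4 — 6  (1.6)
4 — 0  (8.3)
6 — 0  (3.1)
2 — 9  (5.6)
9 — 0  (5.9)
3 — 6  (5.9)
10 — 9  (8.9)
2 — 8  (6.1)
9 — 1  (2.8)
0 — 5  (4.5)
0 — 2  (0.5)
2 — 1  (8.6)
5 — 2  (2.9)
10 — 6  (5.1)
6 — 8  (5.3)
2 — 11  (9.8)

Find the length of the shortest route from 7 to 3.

11.3

Candidate routes:
7 → 5 → 2 → 4 → 6 → 3: 2.1+2.9+0.9+1.6+5.9 = 13.4
7 → 5 → 0 → 2 → 4 → 3: 2.1+4.5+0.5+0.9+5.4 = 13.4
7 → 5 → 2 → 4 → 3: 2.1+2.9+0.9+5.4 = 11.3
7 → 5 → 6 → 3: 2.1+5.3+5.9 = 13.3
The minimum is 11.3 via 7 → 5 → 2 → 4 → 3.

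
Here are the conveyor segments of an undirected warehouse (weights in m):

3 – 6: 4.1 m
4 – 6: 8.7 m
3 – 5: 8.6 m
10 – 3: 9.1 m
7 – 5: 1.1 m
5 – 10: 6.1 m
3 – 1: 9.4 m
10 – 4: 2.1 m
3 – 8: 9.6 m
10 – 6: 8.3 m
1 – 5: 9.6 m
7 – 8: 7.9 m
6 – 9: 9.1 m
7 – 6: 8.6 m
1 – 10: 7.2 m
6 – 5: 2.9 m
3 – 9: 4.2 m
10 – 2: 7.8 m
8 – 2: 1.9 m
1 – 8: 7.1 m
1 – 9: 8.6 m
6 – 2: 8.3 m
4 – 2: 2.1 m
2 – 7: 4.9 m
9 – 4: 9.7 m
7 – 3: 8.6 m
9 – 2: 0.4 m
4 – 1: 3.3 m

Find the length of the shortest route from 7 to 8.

6.8 m

Compare a few routes:
7–8: 7.9 = 7.9
7–2–8: 4.9+1.9 = 6.8
Cheapest is 7–2–8 at 6.8 m.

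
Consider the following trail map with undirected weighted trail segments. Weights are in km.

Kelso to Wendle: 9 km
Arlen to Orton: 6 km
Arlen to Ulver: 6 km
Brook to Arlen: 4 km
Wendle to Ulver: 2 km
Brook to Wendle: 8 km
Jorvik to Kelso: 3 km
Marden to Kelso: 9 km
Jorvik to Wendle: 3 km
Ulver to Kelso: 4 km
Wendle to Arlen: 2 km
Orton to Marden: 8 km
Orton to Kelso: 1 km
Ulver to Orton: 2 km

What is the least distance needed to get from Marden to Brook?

18 km

Compare a few routes:
Marden → Orton → Arlen → Brook: 8+6+4 = 18
Marden → Kelso → Orton → Ulver → Wendle → Arlen → Brook: 9+1+2+2+2+4 = 20
Marden → Kelso → Orton → Arlen → Brook: 9+1+6+4 = 20
The minimum is 18 km via Marden → Orton → Arlen → Brook.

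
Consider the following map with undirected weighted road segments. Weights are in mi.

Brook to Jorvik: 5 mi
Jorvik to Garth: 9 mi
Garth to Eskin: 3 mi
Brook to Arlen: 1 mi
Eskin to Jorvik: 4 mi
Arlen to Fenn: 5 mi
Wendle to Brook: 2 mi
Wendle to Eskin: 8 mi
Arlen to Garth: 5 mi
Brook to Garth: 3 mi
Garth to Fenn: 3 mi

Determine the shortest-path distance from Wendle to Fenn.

Enumerating some paths:
Wendle–Brook–Arlen–Garth–Fenn: 2+1+5+3 = 11
Wendle–Eskin–Garth–Fenn: 8+3+3 = 14
Wendle–Brook–Arlen–Fenn: 2+1+5 = 8
Cheapest is Wendle–Brook–Arlen–Fenn at 8 mi.

8 mi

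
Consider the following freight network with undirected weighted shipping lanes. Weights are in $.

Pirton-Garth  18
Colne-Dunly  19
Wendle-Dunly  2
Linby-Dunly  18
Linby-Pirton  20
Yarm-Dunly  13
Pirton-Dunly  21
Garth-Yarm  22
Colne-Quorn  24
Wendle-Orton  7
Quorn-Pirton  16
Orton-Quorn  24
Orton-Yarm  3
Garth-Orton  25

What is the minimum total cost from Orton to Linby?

$27

Settle nodes by increasing distance from Orton:
Orton: 0
Yarm: 3  (via Orton)
Wendle: 7  (via Orton)
Dunly: 9  (via Wendle)
Quorn: 24  (via Orton)
Garth: 25  (via Orton)
Linby: 27  (via Dunly)
Shortest route: Orton → Wendle → Dunly → Linby = $27.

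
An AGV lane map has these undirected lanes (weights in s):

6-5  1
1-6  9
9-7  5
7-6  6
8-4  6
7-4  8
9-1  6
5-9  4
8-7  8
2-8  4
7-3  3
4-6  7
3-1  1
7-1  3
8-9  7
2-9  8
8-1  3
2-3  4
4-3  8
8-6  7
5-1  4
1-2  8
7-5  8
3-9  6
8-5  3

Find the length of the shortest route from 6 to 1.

Enumerating some paths:
6 - 1: 9 = 9
6 - 7 - 1: 6+3 = 9
6 - 5 - 1: 1+4 = 5
6 - 5 - 8 - 1: 1+3+3 = 7
The minimum is 5 s via 6 - 5 - 1.

5 s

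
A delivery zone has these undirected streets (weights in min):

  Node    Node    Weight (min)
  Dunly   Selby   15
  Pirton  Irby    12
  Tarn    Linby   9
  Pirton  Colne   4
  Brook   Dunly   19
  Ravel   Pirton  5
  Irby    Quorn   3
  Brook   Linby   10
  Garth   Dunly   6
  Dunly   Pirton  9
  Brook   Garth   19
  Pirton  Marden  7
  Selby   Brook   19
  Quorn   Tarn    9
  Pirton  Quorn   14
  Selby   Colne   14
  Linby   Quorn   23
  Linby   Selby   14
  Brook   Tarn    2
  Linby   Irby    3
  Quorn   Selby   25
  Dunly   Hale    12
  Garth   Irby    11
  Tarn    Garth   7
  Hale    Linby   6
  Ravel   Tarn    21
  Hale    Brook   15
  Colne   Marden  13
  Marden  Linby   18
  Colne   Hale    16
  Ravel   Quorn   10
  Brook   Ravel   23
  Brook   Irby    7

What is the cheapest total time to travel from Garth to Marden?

Shortest distances from Garth:
Garth: 0
Dunly: 6  (via Garth)
Tarn: 7  (via Garth)
Brook: 9  (via Tarn)
Irby: 11  (via Garth)
Quorn: 14  (via Irby)
Linby: 14  (via Irby)
Pirton: 15  (via Dunly)
Hale: 18  (via Dunly)
Colne: 19  (via Pirton)
Ravel: 20  (via Pirton)
Selby: 21  (via Dunly)
Marden: 22  (via Pirton)
Shortest route: Garth–Dunly–Pirton–Marden = 22 min.

22 min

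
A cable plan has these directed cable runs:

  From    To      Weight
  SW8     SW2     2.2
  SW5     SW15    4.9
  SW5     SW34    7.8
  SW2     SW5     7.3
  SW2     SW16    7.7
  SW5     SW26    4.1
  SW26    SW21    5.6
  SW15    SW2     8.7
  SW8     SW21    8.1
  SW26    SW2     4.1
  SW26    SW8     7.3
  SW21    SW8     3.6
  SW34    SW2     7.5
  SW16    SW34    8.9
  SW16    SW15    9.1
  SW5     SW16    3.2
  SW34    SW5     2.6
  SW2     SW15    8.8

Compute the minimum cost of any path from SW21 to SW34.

20.9

Running Dijkstra from SW21:
SW21: 0
SW8: 3.6  (via SW21)
SW2: 5.8  (via SW8)
SW5: 13.1  (via SW2)
SW16: 13.5  (via SW2)
SW15: 14.6  (via SW2)
SW26: 17.2  (via SW5)
SW34: 20.9  (via SW5)
Shortest route: SW21 → SW8 → SW2 → SW5 → SW34 = 20.9.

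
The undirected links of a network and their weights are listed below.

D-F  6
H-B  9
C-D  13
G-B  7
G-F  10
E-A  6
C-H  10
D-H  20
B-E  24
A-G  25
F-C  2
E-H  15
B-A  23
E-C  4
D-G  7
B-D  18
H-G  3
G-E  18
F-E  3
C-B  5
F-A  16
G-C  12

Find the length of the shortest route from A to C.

10

Candidate routes:
A–E–C: 6+4 = 10
A–E–F–C: 6+3+2 = 11
A–F–C: 16+2 = 18
Cheapest is A–E–C at 10.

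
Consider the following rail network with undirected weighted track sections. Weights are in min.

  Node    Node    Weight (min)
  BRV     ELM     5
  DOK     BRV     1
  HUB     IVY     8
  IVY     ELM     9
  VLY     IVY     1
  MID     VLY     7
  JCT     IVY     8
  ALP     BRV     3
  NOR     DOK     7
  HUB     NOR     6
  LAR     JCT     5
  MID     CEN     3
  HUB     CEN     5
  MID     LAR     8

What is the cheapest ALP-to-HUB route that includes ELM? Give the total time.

Best ALP to ELM: ALP → BRV → ELM costing 8
Best ELM to HUB: ELM → IVY → HUB costing 17
Total via ELM: 8 + 17 = 25 min.

25 min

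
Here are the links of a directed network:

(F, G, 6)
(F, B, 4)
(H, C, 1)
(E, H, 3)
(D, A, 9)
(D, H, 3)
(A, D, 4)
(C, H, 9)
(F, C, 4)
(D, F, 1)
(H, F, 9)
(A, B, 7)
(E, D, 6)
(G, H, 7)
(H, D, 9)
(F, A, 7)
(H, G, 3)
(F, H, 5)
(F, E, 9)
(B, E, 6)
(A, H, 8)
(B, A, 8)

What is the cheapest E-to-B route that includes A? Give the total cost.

21

Shortest E→A: E–D–F–A = 14
Shortest A→B: A–B = 7
Total via A: 14 + 7 = 21.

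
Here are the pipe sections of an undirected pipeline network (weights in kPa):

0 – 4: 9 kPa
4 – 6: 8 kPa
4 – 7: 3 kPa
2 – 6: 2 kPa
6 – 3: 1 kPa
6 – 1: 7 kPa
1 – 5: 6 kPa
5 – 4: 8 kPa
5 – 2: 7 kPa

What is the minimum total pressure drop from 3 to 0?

18 kPa

Enumerating some paths:
3 → 6 → 2 → 5 → 4 → 0: 1+2+7+8+9 = 27
3 → 6 → 4 → 0: 1+8+9 = 18
The minimum is 18 kPa via 3 → 6 → 4 → 0.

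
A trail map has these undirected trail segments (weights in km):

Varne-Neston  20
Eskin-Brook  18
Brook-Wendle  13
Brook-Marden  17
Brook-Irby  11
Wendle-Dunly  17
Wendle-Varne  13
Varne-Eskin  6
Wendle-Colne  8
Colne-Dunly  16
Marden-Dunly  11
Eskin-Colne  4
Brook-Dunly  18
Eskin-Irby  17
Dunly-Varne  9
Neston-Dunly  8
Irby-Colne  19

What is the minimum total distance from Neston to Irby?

37 km

Candidate routes:
Neston–Varne–Eskin–Irby: 20+6+17 = 43
Neston–Dunly–Brook–Irby: 8+18+11 = 37
Neston–Dunly–Varne–Eskin–Irby: 8+9+6+17 = 40
The minimum is 37 km via Neston–Dunly–Brook–Irby.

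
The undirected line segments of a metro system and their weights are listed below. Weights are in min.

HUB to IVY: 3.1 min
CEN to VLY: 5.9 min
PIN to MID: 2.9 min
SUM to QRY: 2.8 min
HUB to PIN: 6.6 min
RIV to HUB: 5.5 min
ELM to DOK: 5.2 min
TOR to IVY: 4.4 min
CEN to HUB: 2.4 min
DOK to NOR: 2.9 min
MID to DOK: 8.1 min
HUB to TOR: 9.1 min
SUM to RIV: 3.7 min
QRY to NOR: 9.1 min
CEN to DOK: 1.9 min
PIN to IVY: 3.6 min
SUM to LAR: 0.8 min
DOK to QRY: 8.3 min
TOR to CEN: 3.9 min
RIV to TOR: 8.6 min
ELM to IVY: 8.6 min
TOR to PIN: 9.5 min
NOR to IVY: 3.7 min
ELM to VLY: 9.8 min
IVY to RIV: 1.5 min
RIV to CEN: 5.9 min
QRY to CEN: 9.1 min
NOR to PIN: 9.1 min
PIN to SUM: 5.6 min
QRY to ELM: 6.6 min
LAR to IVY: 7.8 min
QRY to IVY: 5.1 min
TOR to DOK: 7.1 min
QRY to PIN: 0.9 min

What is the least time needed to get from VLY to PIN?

Candidate routes:
VLY - CEN - QRY - PIN: 5.9+9.1+0.9 = 15.9
VLY - CEN - HUB - IVY - PIN: 5.9+2.4+3.1+3.6 = 15
VLY - CEN - HUB - PIN: 5.9+2.4+6.6 = 14.9
Cheapest is VLY - CEN - HUB - PIN at 14.9 min.

14.9 min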